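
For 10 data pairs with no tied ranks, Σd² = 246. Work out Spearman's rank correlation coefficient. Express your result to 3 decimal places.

ρ = 1 − 6Σd² / [n(n²−1)] = 1 − 6×246 / (10×99)
  = 1 − 1476/990 = 1 − 1.4909 ≈ -0.491

-0.491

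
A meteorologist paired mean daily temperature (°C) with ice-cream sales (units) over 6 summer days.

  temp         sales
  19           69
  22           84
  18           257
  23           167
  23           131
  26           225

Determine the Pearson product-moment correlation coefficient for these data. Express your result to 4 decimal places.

0.1073

n = 6, Σx = 131, Σy = 933, Σx² = 2903, Σy² = 173541, Σxy = 20489
nΣxy − ΣxΣy = 122934 − 122223 = 711
nΣx² − (Σx)² = 17418 − 17161 = 257; nΣy² − (Σy)² = 1041246 − 870489 = 170757
r = 711 / √(257 × 170757) = 711 / 6624.5414 ≈ 0.1073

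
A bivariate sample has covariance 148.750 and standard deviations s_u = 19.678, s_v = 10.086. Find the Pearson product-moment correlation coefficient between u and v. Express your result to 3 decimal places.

0.749

r = Cov(u,v) / (s_u · s_v) = 148.750 / (19.678 × 10.086)
  = 148.750 / 198.4723 ≈ 0.749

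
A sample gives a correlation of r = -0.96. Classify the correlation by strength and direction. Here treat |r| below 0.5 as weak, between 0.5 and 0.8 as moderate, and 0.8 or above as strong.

r = -0.96 < 0 so the relationship is negative.
|r| = 0.96, which falls in the strong range.

strong negative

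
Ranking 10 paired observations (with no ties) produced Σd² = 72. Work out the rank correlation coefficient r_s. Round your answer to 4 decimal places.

ρ = 1 − 6Σd² / [n(n²−1)] = 1 − 6×72 / (10×99)
  = 1 − 432/990 = 1 − 0.43636 ≈ 0.5636

0.5636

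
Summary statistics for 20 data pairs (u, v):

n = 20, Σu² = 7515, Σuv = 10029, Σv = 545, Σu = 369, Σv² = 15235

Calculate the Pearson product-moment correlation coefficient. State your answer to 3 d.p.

r = (nΣuv − ΣuΣv) / √[(nΣu² − (Σu)²)(nΣv² − (Σv)²)]
Numerator: 20×10029 − 369×545 = -525
Denominator: √[(150300 − 136161)(304700 − 297025)] = √[14139 × 7675] = 10417.1409
r = -525 / 10417.1409 ≈ -0.050

-0.050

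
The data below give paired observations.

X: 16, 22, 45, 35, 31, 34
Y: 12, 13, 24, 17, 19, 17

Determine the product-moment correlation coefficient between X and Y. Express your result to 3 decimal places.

0.940

n = 6, ΣX = 183, ΣY = 102, ΣX² = 6107, ΣY² = 1828, ΣXY = 3320
nΣXY − ΣXΣY = 19920 − 18666 = 1254
nΣX² − (ΣX)² = 36642 − 33489 = 3153; nΣY² − (ΣY)² = 10968 − 10404 = 564
r = 1254 / √(3153 × 564) = 1254 / 1333.5262 ≈ 0.940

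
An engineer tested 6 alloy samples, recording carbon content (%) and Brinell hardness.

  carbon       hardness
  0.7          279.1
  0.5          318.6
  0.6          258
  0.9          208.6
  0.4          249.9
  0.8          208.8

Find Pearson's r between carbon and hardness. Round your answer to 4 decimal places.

-0.6508

n = 6, Σx = 3.9, Σy = 1523, Σx² = 2.71, Σy² = 395528.18, Σxy = 964.21
nΣxy − ΣxΣy = 5785.26 − 5939.7 = -154.44
nΣx² − (Σx)² = 16.26 − 15.21 = 1.05; nΣy² − (Σy)² = 2373169.08 − 2319529 = 53640.08
r = -154.44 / √(1.05 × 53640.08) = -154.44 / 237.3227 ≈ -0.6508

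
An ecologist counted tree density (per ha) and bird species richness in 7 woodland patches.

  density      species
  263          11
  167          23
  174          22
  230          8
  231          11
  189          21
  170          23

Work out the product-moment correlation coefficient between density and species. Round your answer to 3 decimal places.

-0.920

n = 7, Σx = 1424, Σy = 119, Σx² = 298216, Σy² = 2289, Σxy = 22822
nΣxy − ΣxΣy = 159754 − 169456 = -9702
nΣx² − (Σx)² = 2087512 − 2027776 = 59736; nΣy² − (Σy)² = 16023 − 14161 = 1862
r = -9702 / √(59736 × 1862) = -9702 / 10546.4891 ≈ -0.920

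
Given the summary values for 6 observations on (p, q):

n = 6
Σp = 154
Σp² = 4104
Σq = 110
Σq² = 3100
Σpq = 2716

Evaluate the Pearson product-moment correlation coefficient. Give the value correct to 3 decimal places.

-0.265

r = (nΣpq − ΣpΣq) / √[(nΣp² − (Σp)²)(nΣq² − (Σq)²)]
Numerator: 6×2716 − 154×110 = -644
Denominator: √[(24624 − 23716)(18600 − 12100)] = √[908 × 6500] = 2429.4032
r = -644 / 2429.4032 ≈ -0.265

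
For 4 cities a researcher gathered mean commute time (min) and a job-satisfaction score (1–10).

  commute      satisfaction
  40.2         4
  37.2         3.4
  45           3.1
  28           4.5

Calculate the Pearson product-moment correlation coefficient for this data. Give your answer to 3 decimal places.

n = 4, Σx = 150.4, Σy = 15, Σx² = 5808.88, Σy² = 57.42, Σxy = 552.78
nΣxy − ΣxΣy = 2211.12 − 2256 = -44.88
nΣx² − (Σx)² = 23235.52 − 22620.16 = 615.36; nΣy² − (Σy)² = 229.68 − 225 = 4.68
r = -44.88 / √(615.36 × 4.68) = -44.88 / 53.6646 ≈ -0.836

-0.836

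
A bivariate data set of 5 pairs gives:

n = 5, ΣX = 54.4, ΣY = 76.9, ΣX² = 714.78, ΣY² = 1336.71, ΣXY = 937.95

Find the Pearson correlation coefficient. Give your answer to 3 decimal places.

r = (nΣXY − ΣXΣY) / √[(nΣX² − (ΣX)²)(nΣY² − (ΣY)²)]
Numerator: 5×937.95 − 54.4×76.9 = 506.39
Denominator: √[(3573.9 − 2959.36)(6683.55 − 5913.61)] = √[614.54 × 769.94] = 687.8655
r = 506.39 / 687.8655 ≈ 0.736

0.736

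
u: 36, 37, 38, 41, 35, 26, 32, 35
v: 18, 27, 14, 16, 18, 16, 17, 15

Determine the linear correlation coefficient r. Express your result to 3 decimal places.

0.119

n = 8, Σu = 280, Σv = 141, Σu² = 9940, Σv² = 2599, Σuv = 4950
nΣuv − ΣuΣv = 39600 − 39480 = 120
nΣu² − (Σu)² = 79520 − 78400 = 1120; nΣv² − (Σv)² = 20792 − 19881 = 911
r = 120 / √(1120 × 911) = 120 / 1010.1089 ≈ 0.119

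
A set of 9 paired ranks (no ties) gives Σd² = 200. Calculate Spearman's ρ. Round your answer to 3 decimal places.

-0.667

ρ = 1 − 6Σd² / [n(n²−1)] = 1 − 6×200 / (9×80)
  = 1 − 1200/720 = 1 − 1.6667 ≈ -0.667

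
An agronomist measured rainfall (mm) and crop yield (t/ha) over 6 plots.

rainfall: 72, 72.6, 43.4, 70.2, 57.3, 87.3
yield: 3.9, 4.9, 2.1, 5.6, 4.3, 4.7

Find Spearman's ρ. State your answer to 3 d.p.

0.486

Rank rainfall: 4, 5, 1, 3, 2, 6
Rank yield: 2, 5, 1, 6, 3, 4
d = rank(rainfall) − rank(yield): 2, 0, 0, -3, -1, 2; Σd² = 18
ρ = 1 − 6Σd² / [n(n²−1)] = 1 − 6×18 / (6×35) = 1 − 108/210 ≈ 0.486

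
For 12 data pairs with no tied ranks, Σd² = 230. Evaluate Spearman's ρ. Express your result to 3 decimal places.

ρ = 1 − 6Σd² / [n(n²−1)] = 1 − 6×230 / (12×143)
  = 1 − 1380/1716 = 1 − 0.8042 ≈ 0.196

0.196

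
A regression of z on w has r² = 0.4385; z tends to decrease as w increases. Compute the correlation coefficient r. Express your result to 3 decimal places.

-0.662

|r| = √0.4385 = 0.662
The association is negative, so r = −0.662.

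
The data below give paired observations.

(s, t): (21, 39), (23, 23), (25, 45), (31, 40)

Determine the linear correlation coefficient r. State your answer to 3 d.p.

n = 4, Σs = 100, Σt = 147, Σs² = 2556, Σt² = 5675, Σst = 3713
nΣst − ΣsΣt = 14852 − 14700 = 152
nΣs² − (Σs)² = 10224 − 10000 = 224; nΣt² − (Σt)² = 22700 − 21609 = 1091
r = 152 / √(224 × 1091) = 152 / 494.3521 ≈ 0.307

0.307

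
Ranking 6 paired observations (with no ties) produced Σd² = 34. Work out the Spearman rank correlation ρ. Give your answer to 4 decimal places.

0.0286

ρ = 1 − 6Σd² / [n(n²−1)] = 1 − 6×34 / (6×35)
  = 1 − 204/210 = 1 − 0.97143 ≈ 0.0286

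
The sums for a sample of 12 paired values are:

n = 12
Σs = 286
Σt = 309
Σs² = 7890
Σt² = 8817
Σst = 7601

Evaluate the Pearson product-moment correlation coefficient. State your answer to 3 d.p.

r = (nΣst − ΣsΣt) / √[(nΣs² − (Σs)²)(nΣt² − (Σt)²)]
Numerator: 12×7601 − 286×309 = 2838
Denominator: √[(94680 − 81796)(105804 − 95481)] = √[12884 × 10323] = 11532.6290
r = 2838 / 11532.6290 ≈ 0.246

0.246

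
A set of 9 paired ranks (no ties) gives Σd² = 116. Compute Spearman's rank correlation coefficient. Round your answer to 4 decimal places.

0.0333

ρ = 1 − 6Σd² / [n(n²−1)] = 1 − 6×116 / (9×80)
  = 1 − 696/720 = 1 − 0.96667 ≈ 0.0333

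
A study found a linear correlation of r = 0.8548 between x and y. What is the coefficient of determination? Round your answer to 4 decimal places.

0.7307

r² = (0.8548)² = 0.7307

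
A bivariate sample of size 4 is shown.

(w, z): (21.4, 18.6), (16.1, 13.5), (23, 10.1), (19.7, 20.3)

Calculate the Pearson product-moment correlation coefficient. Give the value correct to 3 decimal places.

n = 4, Σw = 80.2, Σz = 62.5, Σw² = 1634.26, Σz² = 1042.31, Σwz = 1247.6
nΣwz − ΣwΣz = 4990.4 − 5012.5 = -22.1
nΣw² − (Σw)² = 6537.04 − 6432.04 = 105; nΣz² − (Σz)² = 4169.24 − 3906.25 = 262.99
r = -22.1 / √(105 × 262.99) = -22.1 / 166.1745 ≈ -0.133

-0.133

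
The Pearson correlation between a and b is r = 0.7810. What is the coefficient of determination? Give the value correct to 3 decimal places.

r² = (0.7810)² = 0.610

0.610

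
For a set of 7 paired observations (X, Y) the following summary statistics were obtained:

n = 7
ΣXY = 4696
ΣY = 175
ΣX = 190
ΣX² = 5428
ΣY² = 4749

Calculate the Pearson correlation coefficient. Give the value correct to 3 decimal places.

r = (nΣXY − ΣXΣY) / √[(nΣX² − (ΣX)²)(nΣY² − (ΣY)²)]
Numerator: 7×4696 − 190×175 = -378
Denominator: √[(37996 − 36100)(33243 − 30625)] = √[1896 × 2618] = 2227.9425
r = -378 / 2227.9425 ≈ -0.170

-0.170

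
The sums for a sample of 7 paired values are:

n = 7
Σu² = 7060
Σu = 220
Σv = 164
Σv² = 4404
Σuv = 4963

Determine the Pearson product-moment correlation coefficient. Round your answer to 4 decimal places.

-0.6686

r = (nΣuv − ΣuΣv) / √[(nΣu² − (Σu)²)(nΣv² − (Σv)²)]
Numerator: 7×4963 − 220×164 = -1339
Denominator: √[(49420 − 48400)(30828 − 26896)] = √[1020 × 3932] = 2002.6582
r = -1339 / 2002.6582 ≈ -0.6686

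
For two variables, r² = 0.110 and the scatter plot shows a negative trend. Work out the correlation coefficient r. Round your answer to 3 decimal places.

-0.332

|r| = √0.110 = 0.332
The association is negative, so r = −0.332.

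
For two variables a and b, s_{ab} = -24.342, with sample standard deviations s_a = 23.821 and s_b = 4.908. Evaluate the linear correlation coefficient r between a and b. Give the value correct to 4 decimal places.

r = Cov(a,b) / (s_a · s_b) = -24.342 / (23.821 × 4.908)
  = -24.342 / 116.9135 ≈ -0.2082

-0.2082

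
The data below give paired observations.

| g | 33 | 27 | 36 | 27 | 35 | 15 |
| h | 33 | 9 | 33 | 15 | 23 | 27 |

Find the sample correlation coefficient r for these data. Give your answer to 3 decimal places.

n = 6, Σg = 173, Σh = 140, Σg² = 5293, Σh² = 3742, Σgh = 4135
nΣgh − ΣgΣh = 24810 − 24220 = 590
nΣg² − (Σg)² = 31758 − 29929 = 1829; nΣh² − (Σh)² = 22452 − 19600 = 2852
r = 590 / √(1829 × 2852) = 590 / 2283.9238 ≈ 0.258

0.258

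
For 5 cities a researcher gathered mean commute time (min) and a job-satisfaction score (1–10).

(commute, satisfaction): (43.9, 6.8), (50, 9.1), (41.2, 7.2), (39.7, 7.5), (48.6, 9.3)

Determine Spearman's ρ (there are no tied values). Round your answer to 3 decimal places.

Rank commute: 3, 5, 2, 1, 4
Rank satisfaction: 1, 4, 2, 3, 5
d = rank(commute) − rank(satisfaction): 2, 1, 0, -2, -1; Σd² = 10
ρ = 1 − 6Σd² / [n(n²−1)] = 1 − 6×10 / (5×24) = 1 − 60/120 ≈ 0.500

0.500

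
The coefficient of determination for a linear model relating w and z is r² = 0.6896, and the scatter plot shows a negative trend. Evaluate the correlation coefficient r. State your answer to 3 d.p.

-0.830

|r| = √0.6896 = 0.830
The association is negative, so r = −0.830.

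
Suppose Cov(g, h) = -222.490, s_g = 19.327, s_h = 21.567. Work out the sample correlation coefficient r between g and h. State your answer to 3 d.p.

-0.534

r = Cov(g,h) / (s_g · s_h) = -222.490 / (19.327 × 21.567)
  = -222.490 / 416.8254 ≈ -0.534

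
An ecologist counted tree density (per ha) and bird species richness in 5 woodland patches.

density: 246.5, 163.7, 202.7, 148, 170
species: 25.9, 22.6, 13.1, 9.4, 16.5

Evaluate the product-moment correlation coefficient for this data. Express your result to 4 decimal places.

n = 5, Σx = 930.9, Σy = 87.5, Σx² = 179451.23, Σy² = 1713.79, Σxy = 16935.54
nΣxy − ΣxΣy = 84677.7 − 81453.75 = 3223.95
nΣx² − (Σx)² = 897256.15 − 866574.81 = 30681.34; nΣy² − (Σy)² = 8568.95 − 7656.25 = 912.7
r = 3223.95 / √(30681.34 × 912.7) = 3223.95 / 5291.7728 ≈ 0.6092

0.6092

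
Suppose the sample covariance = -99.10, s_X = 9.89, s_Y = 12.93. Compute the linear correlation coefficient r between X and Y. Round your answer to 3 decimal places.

-0.775

r = Cov(X,Y) / (s_X · s_Y) = -99.10 / (9.89 × 12.93)
  = -99.10 / 127.8777 ≈ -0.775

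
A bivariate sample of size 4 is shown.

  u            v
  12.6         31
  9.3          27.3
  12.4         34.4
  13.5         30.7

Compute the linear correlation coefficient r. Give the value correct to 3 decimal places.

0.682

n = 4, Σu = 47.8, Σv = 123.4, Σu² = 581.26, Σv² = 3832.14, Σuv = 1485.5
nΣuv − ΣuΣv = 5942 − 5898.52 = 43.48
nΣu² − (Σu)² = 2325.04 − 2284.84 = 40.2; nΣv² − (Σv)² = 15328.56 − 15227.56 = 101
r = 43.48 / √(40.2 × 101) = 43.48 / 63.7197 ≈ 0.682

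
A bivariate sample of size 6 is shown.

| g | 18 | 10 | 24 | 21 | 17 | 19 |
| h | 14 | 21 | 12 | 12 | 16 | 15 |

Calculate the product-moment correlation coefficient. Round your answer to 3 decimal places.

-0.965

n = 6, Σg = 109, Σh = 90, Σg² = 2091, Σh² = 1406, Σgh = 1559
nΣgh − ΣgΣh = 9354 − 9810 = -456
nΣg² − (Σg)² = 12546 − 11881 = 665; nΣh² − (Σh)² = 8436 − 8100 = 336
r = -456 / √(665 × 336) = -456 / 472.6944 ≈ -0.965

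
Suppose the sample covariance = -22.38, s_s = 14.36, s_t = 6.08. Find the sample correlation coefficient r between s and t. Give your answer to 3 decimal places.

r = Cov(s,t) / (s_s · s_t) = -22.38 / (14.36 × 6.08)
  = -22.38 / 87.3088 ≈ -0.256

-0.256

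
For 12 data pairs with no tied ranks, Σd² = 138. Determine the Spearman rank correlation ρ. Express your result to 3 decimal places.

0.517

ρ = 1 − 6Σd² / [n(n²−1)] = 1 − 6×138 / (12×143)
  = 1 − 828/1716 = 1 − 0.4825 ≈ 0.517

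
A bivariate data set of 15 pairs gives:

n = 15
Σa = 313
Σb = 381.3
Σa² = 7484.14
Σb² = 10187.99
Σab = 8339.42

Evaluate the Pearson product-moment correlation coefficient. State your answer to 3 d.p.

0.557

r = (nΣab − ΣaΣb) / √[(nΣa² − (Σa)²)(nΣb² − (Σb)²)]
Numerator: 15×8339.42 − 313×381.3 = 5744.4
Denominator: √[(112262.1 − 97969)(152819.85 − 145389.69)] = √[14293.1 × 7430.16] = 10305.3394
r = 5744.4 / 10305.3394 ≈ 0.557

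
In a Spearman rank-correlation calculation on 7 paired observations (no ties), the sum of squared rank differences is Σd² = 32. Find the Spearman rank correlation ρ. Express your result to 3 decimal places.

ρ = 1 − 6Σd² / [n(n²−1)] = 1 − 6×32 / (7×48)
  = 1 − 192/336 = 1 − 0.5714 ≈ 0.429

0.429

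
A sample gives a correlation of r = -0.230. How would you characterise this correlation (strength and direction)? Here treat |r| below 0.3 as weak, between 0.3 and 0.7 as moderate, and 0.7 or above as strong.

weak negative

r = -0.230 < 0 so the relationship is negative.
|r| = 0.230, which falls in the weak range.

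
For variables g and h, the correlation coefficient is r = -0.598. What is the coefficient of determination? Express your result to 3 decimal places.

r² = (-0.598)² = 0.358

0.358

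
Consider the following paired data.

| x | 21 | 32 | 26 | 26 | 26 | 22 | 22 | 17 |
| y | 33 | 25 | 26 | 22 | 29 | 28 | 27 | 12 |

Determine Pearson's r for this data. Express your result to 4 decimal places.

0.3107

n = 8, Σx = 192, Σy = 202, Σx² = 4750, Σy² = 5372, Σxy = 4909
nΣxy − ΣxΣy = 39272 − 38784 = 488
nΣx² − (Σx)² = 38000 − 36864 = 1136; nΣy² − (Σy)² = 42976 − 40804 = 2172
r = 488 / √(1136 × 2172) = 488 / 1570.7934 ≈ 0.3107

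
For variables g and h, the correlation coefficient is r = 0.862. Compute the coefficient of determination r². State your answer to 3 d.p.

r² = (0.862)² = 0.743

0.743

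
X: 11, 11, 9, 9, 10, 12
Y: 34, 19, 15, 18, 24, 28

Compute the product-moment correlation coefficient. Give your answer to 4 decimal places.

n = 6, ΣX = 62, ΣY = 138, ΣX² = 648, ΣY² = 3426, ΣXY = 1456
nΣXY − ΣXΣY = 8736 − 8556 = 180
nΣX² − (ΣX)² = 3888 − 3844 = 44; nΣY² − (ΣY)² = 20556 − 19044 = 1512
r = 180 / √(44 × 1512) = 180 / 257.9302 ≈ 0.6979

0.6979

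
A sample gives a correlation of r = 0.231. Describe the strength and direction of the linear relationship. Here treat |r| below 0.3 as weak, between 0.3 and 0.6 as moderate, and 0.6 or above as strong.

weak positive

r = 0.231 > 0 so the relationship is positive.
|r| = 0.231, which falls in the weak range.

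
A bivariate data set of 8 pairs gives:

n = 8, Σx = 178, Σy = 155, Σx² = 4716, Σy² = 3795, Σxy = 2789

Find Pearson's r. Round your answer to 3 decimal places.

r = (nΣxy − ΣxΣy) / √[(nΣx² − (Σx)²)(nΣy² − (Σy)²)]
Numerator: 8×2789 − 178×155 = -5278
Denominator: √[(37728 − 31684)(30360 − 24025)] = √[6044 × 6335] = 6187.7896
r = -5278 / 6187.7896 ≈ -0.853

-0.853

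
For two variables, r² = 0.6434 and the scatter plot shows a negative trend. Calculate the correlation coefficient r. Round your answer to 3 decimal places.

-0.802

|r| = √0.6434 = 0.802
The association is negative, so r = −0.802.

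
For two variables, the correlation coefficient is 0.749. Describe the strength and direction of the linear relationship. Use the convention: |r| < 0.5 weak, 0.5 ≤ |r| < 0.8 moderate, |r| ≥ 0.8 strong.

moderate positive

r = 0.749 > 0 so the relationship is positive.
|r| = 0.749, which falls in the moderate range.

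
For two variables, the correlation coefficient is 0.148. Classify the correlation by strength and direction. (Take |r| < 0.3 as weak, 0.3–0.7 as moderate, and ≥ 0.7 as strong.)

weak positive

r = 0.148 > 0 so the relationship is positive.
|r| = 0.148, which falls in the weak range.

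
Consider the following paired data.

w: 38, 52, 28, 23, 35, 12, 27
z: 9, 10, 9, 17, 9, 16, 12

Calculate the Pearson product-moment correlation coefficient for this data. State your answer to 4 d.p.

n = 7, Σw = 215, Σz = 82, Σw² = 7559, Σz² = 1032, Σwz = 2336
nΣwz − ΣwΣz = 16352 − 17630 = -1278
nΣw² − (Σw)² = 52913 − 46225 = 6688; nΣz² − (Σz)² = 7224 − 6724 = 500
r = -1278 / √(6688 × 500) = -1278 / 1828.6607 ≈ -0.6989

-0.6989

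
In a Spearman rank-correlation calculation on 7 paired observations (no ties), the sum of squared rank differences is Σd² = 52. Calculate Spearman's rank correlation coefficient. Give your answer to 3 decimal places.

ρ = 1 − 6Σd² / [n(n²−1)] = 1 − 6×52 / (7×48)
  = 1 − 312/336 = 1 − 0.9286 ≈ 0.071

0.071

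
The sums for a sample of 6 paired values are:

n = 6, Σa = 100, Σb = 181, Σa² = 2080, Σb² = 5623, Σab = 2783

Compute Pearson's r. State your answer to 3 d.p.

-0.901

r = (nΣab − ΣaΣb) / √[(nΣa² − (Σa)²)(nΣb² − (Σb)²)]
Numerator: 6×2783 − 100×181 = -1402
Denominator: √[(12480 − 10000)(33738 − 32761)] = √[2480 × 977] = 1556.5860
r = -1402 / 1556.5860 ≈ -0.901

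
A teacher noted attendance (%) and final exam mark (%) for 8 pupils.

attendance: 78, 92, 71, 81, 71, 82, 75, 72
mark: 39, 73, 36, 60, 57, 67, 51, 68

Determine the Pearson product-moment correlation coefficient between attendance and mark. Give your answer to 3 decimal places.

0.543

n = 8, Σx = 622, Σy = 451, Σx² = 48724, Σy² = 26709, Σxy = 35436
nΣxy − ΣxΣy = 283488 − 280522 = 2966
nΣx² − (Σx)² = 389792 − 386884 = 2908; nΣy² − (Σy)² = 213672 − 203401 = 10271
r = 2966 / √(2908 × 10271) = 2966 / 5465.1686 ≈ 0.543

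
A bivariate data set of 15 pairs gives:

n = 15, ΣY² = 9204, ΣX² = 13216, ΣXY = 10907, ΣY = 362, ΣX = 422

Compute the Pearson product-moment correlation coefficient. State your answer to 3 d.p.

0.912

r = (nΣXY − ΣXΣY) / √[(nΣX² − (ΣX)²)(nΣY² − (ΣY)²)]
Numerator: 15×10907 − 422×362 = 10841
Denominator: √[(198240 − 178084)(138060 − 131044)] = √[20156 × 7016] = 11891.7827
r = 10841 / 11891.7827 ≈ 0.912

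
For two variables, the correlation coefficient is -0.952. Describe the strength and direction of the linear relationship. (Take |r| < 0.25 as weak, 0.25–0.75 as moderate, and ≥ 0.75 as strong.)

strong negative

r = -0.952 < 0 so the relationship is negative.
|r| = 0.952, which falls in the strong range.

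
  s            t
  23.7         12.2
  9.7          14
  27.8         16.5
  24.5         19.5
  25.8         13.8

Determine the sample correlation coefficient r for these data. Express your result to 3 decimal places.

0.275

n = 5, Σs = 111.5, Σt = 76, Σs² = 2694.51, Σt² = 1187.78, Σst = 1717.43
nΣst − ΣsΣt = 8587.15 − 8474 = 113.15
nΣs² − (Σs)² = 13472.55 − 12432.25 = 1040.3; nΣt² − (Σt)² = 5938.9 − 5776 = 162.9
r = 113.15 / √(1040.3 × 162.9) = 113.15 / 411.6611 ≈ 0.275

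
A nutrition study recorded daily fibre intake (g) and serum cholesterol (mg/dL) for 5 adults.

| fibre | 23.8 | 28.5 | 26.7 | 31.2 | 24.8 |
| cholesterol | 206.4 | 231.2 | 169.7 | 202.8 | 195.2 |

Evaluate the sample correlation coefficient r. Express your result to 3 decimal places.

0.220

n = 5, Σx = 135, Σy = 1005.3, Σx² = 3680.06, Σy² = 204083.37, Σxy = 27200.83
nΣxy − ΣxΣy = 136004.15 − 135715.5 = 288.65
nΣx² − (Σx)² = 18400.3 − 18225 = 175.3; nΣy² − (Σy)² = 1020416.85 − 1010628.09 = 9788.76
r = 288.65 / √(175.3 × 9788.76) = 288.65 / 1309.9502 ≈ 0.220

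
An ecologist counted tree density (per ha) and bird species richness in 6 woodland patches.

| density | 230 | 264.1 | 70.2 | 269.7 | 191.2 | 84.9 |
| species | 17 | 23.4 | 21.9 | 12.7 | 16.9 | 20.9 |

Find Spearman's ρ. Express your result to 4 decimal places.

Rank density: 4, 5, 1, 6, 3, 2
Rank species: 3, 6, 5, 1, 2, 4
d = rank(density) − rank(species): 1, -1, -4, 5, 1, -2; Σd² = 48
ρ = 1 − 6Σd² / [n(n²−1)] = 1 − 6×48 / (6×35) = 1 − 288/210 ≈ -0.3714

-0.3714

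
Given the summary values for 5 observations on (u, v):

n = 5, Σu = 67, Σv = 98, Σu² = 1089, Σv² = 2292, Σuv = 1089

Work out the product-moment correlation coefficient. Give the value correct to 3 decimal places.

-0.842

r = (nΣuv − ΣuΣv) / √[(nΣu² − (Σu)²)(nΣv² − (Σv)²)]
Numerator: 5×1089 − 67×98 = -1121
Denominator: √[(5445 − 4489)(11460 − 9604)] = √[956 × 1856] = 1332.0420
r = -1121 / 1332.0420 ≈ -0.842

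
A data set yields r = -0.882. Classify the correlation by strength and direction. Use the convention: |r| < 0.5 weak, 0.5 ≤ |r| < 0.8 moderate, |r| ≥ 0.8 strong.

strong negative

r = -0.882 < 0 so the relationship is negative.
|r| = 0.882, which falls in the strong range.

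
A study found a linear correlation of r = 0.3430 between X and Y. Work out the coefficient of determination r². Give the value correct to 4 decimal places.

0.1176

r² = (0.3430)² = 0.1176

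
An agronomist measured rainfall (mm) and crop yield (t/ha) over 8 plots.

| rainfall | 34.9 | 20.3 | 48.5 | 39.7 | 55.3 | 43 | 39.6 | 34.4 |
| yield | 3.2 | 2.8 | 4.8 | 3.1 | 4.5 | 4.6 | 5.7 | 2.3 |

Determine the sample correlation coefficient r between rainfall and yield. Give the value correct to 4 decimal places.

n = 8, Σx = 315.7, Σy = 31, Σx² = 13217.05, Σy² = 129.92, Σxy = 1275.88
nΣxy − ΣxΣy = 10207.04 − 9786.7 = 420.34
nΣx² − (Σx)² = 105736.4 − 99666.49 = 6069.91; nΣy² − (Σy)² = 1039.36 − 961 = 78.36
r = 420.34 / √(6069.91 × 78.36) = 420.34 / 689.6652 ≈ 0.6095

0.6095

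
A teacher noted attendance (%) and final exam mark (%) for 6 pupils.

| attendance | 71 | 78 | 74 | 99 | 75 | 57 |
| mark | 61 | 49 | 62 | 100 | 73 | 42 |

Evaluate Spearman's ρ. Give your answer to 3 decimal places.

Rank attendance: 2, 5, 3, 6, 4, 1
Rank mark: 3, 2, 4, 6, 5, 1
d = rank(attendance) − rank(mark): -1, 3, -1, 0, -1, 0; Σd² = 12
ρ = 1 − 6Σd² / [n(n²−1)] = 1 − 6×12 / (6×35) = 1 − 72/210 ≈ 0.657

0.657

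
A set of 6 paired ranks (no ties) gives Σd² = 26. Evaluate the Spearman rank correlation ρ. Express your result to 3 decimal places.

ρ = 1 − 6Σd² / [n(n²−1)] = 1 − 6×26 / (6×35)
  = 1 − 156/210 = 1 − 0.7429 ≈ 0.257

0.257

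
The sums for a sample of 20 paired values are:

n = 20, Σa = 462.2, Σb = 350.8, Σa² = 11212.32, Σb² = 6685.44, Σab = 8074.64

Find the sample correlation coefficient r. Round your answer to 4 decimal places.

-0.0608

r = (nΣab − ΣaΣb) / √[(nΣa² − (Σa)²)(nΣb² − (Σb)²)]
Numerator: 20×8074.64 − 462.2×350.8 = -646.96
Denominator: √[(224246.4 − 213628.84)(133708.8 − 123060.64)] = √[10617.56 × 10648.16] = 10632.8490
r = -646.96 / 10632.8490 ≈ -0.0608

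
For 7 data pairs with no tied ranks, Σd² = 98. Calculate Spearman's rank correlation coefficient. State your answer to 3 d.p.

-0.750

ρ = 1 − 6Σd² / [n(n²−1)] = 1 − 6×98 / (7×48)
  = 1 − 588/336 = 1 − 1.7500 ≈ -0.750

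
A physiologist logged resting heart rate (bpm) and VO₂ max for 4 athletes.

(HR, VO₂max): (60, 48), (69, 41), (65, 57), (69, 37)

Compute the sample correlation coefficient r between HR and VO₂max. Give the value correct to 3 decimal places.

n = 4, Σx = 263, Σy = 183, Σx² = 17347, Σy² = 8603, Σxy = 11967
nΣxy − ΣxΣy = 47868 − 48129 = -261
nΣx² − (Σx)² = 69388 − 69169 = 219; nΣy² − (Σy)² = 34412 − 33489 = 923
r = -261 / √(219 × 923) = -261 / 449.5965 ≈ -0.581

-0.581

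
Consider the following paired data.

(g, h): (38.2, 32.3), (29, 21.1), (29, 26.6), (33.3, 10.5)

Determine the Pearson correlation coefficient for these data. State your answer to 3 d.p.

0.302

n = 4, Σg = 129.5, Σh = 90.5, Σg² = 4250.13, Σh² = 2306.31, Σgh = 2966.81
nΣgh − ΣgΣh = 11867.24 − 11719.75 = 147.49
nΣg² − (Σg)² = 17000.52 − 16770.25 = 230.27; nΣh² − (Σh)² = 9225.24 − 8190.25 = 1034.99
r = 147.49 / √(230.27 × 1034.99) = 147.49 / 488.1876 ≈ 0.302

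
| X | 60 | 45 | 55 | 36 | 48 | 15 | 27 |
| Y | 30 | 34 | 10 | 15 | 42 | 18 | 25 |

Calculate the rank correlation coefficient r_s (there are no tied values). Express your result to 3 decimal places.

0.179

Rank X: 7, 4, 6, 3, 5, 1, 2
Rank Y: 5, 6, 1, 2, 7, 3, 4
d = rank(X) − rank(Y): 2, -2, 5, 1, -2, -2, -2; Σd² = 46
ρ = 1 − 6Σd² / [n(n²−1)] = 1 − 6×46 / (7×48) = 1 − 276/336 ≈ 0.179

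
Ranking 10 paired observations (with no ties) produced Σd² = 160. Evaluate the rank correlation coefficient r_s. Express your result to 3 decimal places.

ρ = 1 − 6Σd² / [n(n²−1)] = 1 − 6×160 / (10×99)
  = 1 − 960/990 = 1 − 0.9697 ≈ 0.030

0.030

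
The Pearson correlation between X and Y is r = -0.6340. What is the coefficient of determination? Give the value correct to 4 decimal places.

r² = (-0.6340)² = 0.4020

0.4020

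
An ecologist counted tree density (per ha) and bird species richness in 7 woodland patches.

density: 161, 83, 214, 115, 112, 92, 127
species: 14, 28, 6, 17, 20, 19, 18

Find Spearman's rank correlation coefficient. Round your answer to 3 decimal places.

-0.929

Rank density: 6, 1, 7, 4, 3, 2, 5
Rank species: 2, 7, 1, 3, 6, 5, 4
d = rank(density) − rank(species): 4, -6, 6, 1, -3, -3, 1; Σd² = 108
ρ = 1 − 6Σd² / [n(n²−1)] = 1 − 6×108 / (7×48) = 1 − 648/336 ≈ -0.929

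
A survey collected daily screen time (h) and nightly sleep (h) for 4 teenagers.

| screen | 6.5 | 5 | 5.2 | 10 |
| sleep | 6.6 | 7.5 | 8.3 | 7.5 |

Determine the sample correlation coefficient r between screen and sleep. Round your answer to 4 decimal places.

n = 4, Σx = 26.7, Σy = 29.9, Σx² = 194.29, Σy² = 224.95, Σxy = 198.56
nΣxy − ΣxΣy = 794.24 − 798.33 = -4.09
nΣx² − (Σx)² = 777.16 − 712.89 = 64.27; nΣy² − (Σy)² = 899.8 − 894.01 = 5.79
r = -4.09 / √(64.27 × 5.79) = -4.09 / 19.2905 ≈ -0.2120

-0.2120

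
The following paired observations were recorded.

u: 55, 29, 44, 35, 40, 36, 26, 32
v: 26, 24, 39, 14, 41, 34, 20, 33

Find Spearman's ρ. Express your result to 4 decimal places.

Rank u: 8, 2, 7, 4, 6, 5, 1, 3
Rank v: 4, 3, 7, 1, 8, 6, 2, 5
d = rank(u) − rank(v): 4, -1, 0, 3, -2, -1, -1, -2; Σd² = 36
ρ = 1 − 6Σd² / [n(n²−1)] = 1 − 6×36 / (8×63) = 1 − 216/504 ≈ 0.5714

0.5714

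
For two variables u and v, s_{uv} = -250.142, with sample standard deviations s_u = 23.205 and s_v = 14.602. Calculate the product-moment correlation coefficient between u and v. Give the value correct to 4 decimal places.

-0.7382

r = Cov(u,v) / (s_u · s_v) = -250.142 / (23.205 × 14.602)
  = -250.142 / 338.8394 ≈ -0.7382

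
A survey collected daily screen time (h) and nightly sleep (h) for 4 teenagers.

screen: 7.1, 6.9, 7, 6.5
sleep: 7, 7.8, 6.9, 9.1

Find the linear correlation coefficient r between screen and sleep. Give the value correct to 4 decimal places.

n = 4, Σx = 27.5, Σy = 30.8, Σx² = 189.27, Σy² = 240.26, Σxy = 210.97
nΣxy − ΣxΣy = 843.88 − 847 = -3.12
nΣx² − (Σx)² = 757.08 − 756.25 = 0.83; nΣy² − (Σy)² = 961.04 − 948.64 = 12.4
r = -3.12 / √(0.83 × 12.4) = -3.12 / 3.2081 ≈ -0.9725

-0.9725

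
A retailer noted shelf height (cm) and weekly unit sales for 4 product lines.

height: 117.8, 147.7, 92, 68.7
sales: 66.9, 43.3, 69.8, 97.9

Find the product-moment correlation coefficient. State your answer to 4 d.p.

-0.9593

n = 4, Σx = 426.2, Σy = 277.9, Σx² = 48875.82, Σy² = 20806.95, Σxy = 27423.56
nΣxy − ΣxΣy = 109694.24 − 118440.98 = -8746.74
nΣx² − (Σx)² = 195503.28 − 181646.44 = 13856.84; nΣy² − (Σy)² = 83227.8 − 77228.41 = 5999.39
r = -8746.74 / √(13856.84 × 5999.39) = -8746.74 / 9117.7074 ≈ -0.9593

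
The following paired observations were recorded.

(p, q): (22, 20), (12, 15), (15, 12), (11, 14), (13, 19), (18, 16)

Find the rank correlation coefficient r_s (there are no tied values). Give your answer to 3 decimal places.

Rank p: 6, 2, 4, 1, 3, 5
Rank q: 6, 3, 1, 2, 5, 4
d = rank(p) − rank(q): 0, -1, 3, -1, -2, 1; Σd² = 16
ρ = 1 − 6Σd² / [n(n²−1)] = 1 − 6×16 / (6×35) = 1 − 96/210 ≈ 0.543

0.543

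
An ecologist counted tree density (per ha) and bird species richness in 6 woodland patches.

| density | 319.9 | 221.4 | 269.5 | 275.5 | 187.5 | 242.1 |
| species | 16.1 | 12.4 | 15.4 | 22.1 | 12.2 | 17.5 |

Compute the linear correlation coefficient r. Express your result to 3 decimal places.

n = 6, Σx = 1515.9, Σy = 95.7, Σx² = 393653.13, Σy² = 1593.63, Σxy = 24658.85
nΣxy − ΣxΣy = 147953.1 − 145071.63 = 2881.47
nΣx² − (Σx)² = 2361918.78 − 2297952.81 = 63965.97; nΣy² − (Σy)² = 9561.78 − 9158.49 = 403.29
r = 2881.47 / √(63965.97 × 403.29) = 2881.47 / 5079.0586 ≈ 0.567

0.567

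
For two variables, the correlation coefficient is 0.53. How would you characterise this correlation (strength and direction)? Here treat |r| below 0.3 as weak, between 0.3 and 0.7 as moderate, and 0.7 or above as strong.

r = 0.53 > 0 so the relationship is positive.
|r| = 0.53, which falls in the moderate range.

moderate positive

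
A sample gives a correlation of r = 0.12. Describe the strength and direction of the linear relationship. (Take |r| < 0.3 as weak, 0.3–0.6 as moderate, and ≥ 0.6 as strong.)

weak positive

r = 0.12 > 0 so the relationship is positive.
|r| = 0.12, which falls in the weak range.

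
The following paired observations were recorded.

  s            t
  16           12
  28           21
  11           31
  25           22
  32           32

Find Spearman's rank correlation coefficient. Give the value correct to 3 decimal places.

0.300

Rank s: 2, 4, 1, 3, 5
Rank t: 1, 2, 4, 3, 5
d = rank(s) − rank(t): 1, 2, -3, 0, 0; Σd² = 14
ρ = 1 − 6Σd² / [n(n²−1)] = 1 − 6×14 / (5×24) = 1 − 84/120 ≈ 0.300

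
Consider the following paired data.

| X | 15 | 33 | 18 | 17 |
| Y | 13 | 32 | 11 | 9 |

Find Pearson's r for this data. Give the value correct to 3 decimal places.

n = 4, ΣX = 83, ΣY = 65, ΣX² = 1927, ΣY² = 1395, ΣXY = 1602
nΣXY − ΣXΣY = 6408 − 5395 = 1013
nΣX² − (ΣX)² = 7708 − 6889 = 819; nΣY² − (ΣY)² = 5580 − 4225 = 1355
r = 1013 / √(819 × 1355) = 1013 / 1053.4444 ≈ 0.962

0.962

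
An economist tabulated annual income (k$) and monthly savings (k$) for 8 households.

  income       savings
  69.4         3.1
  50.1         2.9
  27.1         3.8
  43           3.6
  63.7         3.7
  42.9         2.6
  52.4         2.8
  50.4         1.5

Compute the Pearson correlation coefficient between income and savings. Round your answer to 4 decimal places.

n = 8, Σx = 399, Σy = 24, Σx² = 21093.8, Σy² = 75.96, Σxy = 1187.76
nΣxy − ΣxΣy = 9502.08 − 9576 = -73.92
nΣx² − (Σx)² = 168750.4 − 159201 = 9549.4; nΣy² − (Σy)² = 607.68 − 576 = 31.68
r = -73.92 / √(9549.4 × 31.68) = -73.92 / 550.0227 ≈ -0.1344

-0.1344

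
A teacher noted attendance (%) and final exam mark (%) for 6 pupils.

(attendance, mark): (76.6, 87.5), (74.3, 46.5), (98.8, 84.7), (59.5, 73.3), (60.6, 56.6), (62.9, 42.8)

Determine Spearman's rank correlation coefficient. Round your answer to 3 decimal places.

0.429

Rank attendance: 5, 4, 6, 1, 2, 3
Rank mark: 6, 2, 5, 4, 3, 1
d = rank(attendance) − rank(mark): -1, 2, 1, -3, -1, 2; Σd² = 20
ρ = 1 − 6Σd² / [n(n²−1)] = 1 − 6×20 / (6×35) = 1 − 120/210 ≈ 0.429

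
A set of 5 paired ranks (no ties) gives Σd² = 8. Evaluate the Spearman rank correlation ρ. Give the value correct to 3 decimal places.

ρ = 1 − 6Σd² / [n(n²−1)] = 1 − 6×8 / (5×24)
  = 1 − 48/120 = 1 − 0.4000 ≈ 0.600

0.600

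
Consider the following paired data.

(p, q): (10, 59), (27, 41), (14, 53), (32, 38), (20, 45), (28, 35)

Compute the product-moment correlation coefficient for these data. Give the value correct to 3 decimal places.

-0.959

n = 6, Σp = 131, Σq = 271, Σp² = 3233, Σq² = 12665, Σpq = 5535
nΣpq − ΣpΣq = 33210 − 35501 = -2291
nΣp² − (Σp)² = 19398 − 17161 = 2237; nΣq² − (Σq)² = 75990 − 73441 = 2549
r = -2291 / √(2237 × 2549) = -2291 / 2387.9098 ≈ -0.959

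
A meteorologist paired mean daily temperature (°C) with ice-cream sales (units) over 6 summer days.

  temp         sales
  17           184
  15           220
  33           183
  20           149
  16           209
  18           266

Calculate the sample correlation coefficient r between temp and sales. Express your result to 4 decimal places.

n = 6, Σx = 119, Σy = 1211, Σx² = 2583, Σy² = 252383, Σxy = 23579
nΣxy − ΣxΣy = 141474 − 144109 = -2635
nΣx² − (Σx)² = 15498 − 14161 = 1337; nΣy² − (Σy)² = 1514298 − 1466521 = 47777
r = -2635 / √(1337 × 47777) = -2635 / 7992.3619 ≈ -0.3297

-0.3297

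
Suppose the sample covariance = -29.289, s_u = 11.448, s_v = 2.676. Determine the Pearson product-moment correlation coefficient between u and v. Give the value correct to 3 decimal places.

-0.956

r = Cov(u,v) / (s_u · s_v) = -29.289 / (11.448 × 2.676)
  = -29.289 / 30.6348 ≈ -0.956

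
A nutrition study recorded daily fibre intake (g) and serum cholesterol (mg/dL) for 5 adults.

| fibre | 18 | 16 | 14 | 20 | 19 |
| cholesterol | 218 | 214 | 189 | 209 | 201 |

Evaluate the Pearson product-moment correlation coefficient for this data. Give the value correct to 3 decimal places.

n = 5, Σx = 87, Σy = 1031, Σx² = 1537, Σy² = 213123, Σxy = 17993
nΣxy − ΣxΣy = 89965 − 89697 = 268
nΣx² − (Σx)² = 7685 − 7569 = 116; nΣy² − (Σy)² = 1065615 − 1062961 = 2654
r = 268 / √(116 × 2654) = 268 / 554.8549 ≈ 0.483

0.483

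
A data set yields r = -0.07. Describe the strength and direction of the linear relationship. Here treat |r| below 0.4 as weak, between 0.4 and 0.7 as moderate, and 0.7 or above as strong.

weak negative

r = -0.07 < 0 so the relationship is negative.
|r| = 0.07, which falls in the weak range.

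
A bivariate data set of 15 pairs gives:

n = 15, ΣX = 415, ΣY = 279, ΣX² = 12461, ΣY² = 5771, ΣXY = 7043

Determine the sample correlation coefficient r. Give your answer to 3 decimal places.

r = (nΣXY − ΣXΣY) / √[(nΣX² − (ΣX)²)(nΣY² − (ΣY)²)]
Numerator: 15×7043 − 415×279 = -10140
Denominator: √[(186915 − 172225)(86565 − 77841)] = √[14690 × 8724] = 11320.5813
r = -10140 / 11320.5813 ≈ -0.896

-0.896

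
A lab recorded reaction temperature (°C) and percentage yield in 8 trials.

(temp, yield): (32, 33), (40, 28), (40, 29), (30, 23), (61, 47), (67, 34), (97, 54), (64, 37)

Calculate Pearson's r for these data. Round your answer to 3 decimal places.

n = 8, Σx = 431, Σy = 285, Σx² = 26839, Σy² = 10893, Σxy = 16777
nΣxy − ΣxΣy = 134216 − 122835 = 11381
nΣx² − (Σx)² = 214712 − 185761 = 28951; nΣy² − (Σy)² = 87144 − 81225 = 5919
r = 11381 / √(28951 × 5919) = 11381 / 13090.4915 ≈ 0.869

0.869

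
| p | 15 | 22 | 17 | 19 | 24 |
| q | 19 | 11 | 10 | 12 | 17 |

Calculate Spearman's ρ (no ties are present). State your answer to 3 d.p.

-0.100

Rank p: 1, 4, 2, 3, 5
Rank q: 5, 2, 1, 3, 4
d = rank(p) − rank(q): -4, 2, 1, 0, 1; Σd² = 22
ρ = 1 − 6Σd² / [n(n²−1)] = 1 − 6×22 / (5×24) = 1 − 132/120 ≈ -0.100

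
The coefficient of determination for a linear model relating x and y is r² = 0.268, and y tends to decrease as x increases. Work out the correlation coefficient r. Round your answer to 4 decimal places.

|r| = √0.268 = 0.5177
The association is negative, so r = −0.5177.

-0.5177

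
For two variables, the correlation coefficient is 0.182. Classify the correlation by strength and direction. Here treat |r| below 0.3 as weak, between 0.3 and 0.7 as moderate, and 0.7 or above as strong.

r = 0.182 > 0 so the relationship is positive.
|r| = 0.182, which falls in the weak range.

weak positive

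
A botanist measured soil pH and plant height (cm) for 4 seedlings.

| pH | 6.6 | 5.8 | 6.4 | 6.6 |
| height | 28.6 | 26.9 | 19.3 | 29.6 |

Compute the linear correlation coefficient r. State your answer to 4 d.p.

0.1358

n = 4, Σx = 25.4, Σy = 104.4, Σx² = 161.72, Σy² = 2790.22, Σxy = 663.66
nΣxy − ΣxΣy = 2654.64 − 2651.76 = 2.88
nΣx² − (Σx)² = 646.88 − 645.16 = 1.72; nΣy² − (Σy)² = 11160.88 − 10899.36 = 261.52
r = 2.88 / √(1.72 × 261.52) = 2.88 / 21.2088 ≈ 0.1358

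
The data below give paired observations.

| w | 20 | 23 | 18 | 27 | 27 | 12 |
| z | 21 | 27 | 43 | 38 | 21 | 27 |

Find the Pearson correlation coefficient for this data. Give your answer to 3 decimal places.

n = 6, Σw = 127, Σz = 177, Σw² = 2855, Σz² = 5633, Σwz = 3732
nΣwz − ΣwΣz = 22392 − 22479 = -87
nΣw² − (Σw)² = 17130 − 16129 = 1001; nΣz² − (Σz)² = 33798 − 31329 = 2469
r = -87 / √(1001 × 2469) = -87 / 1572.0906 ≈ -0.055

-0.055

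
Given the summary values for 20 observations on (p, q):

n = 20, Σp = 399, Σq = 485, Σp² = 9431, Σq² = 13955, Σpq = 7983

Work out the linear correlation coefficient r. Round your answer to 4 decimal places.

-0.9423

r = (nΣpq − ΣpΣq) / √[(nΣp² − (Σp)²)(nΣq² − (Σq)²)]
Numerator: 20×7983 − 399×485 = -33855
Denominator: √[(188620 − 159201)(279100 − 235225)] = √[29419 × 43875] = 35927.1294
r = -33855 / 35927.1294 ≈ -0.9423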